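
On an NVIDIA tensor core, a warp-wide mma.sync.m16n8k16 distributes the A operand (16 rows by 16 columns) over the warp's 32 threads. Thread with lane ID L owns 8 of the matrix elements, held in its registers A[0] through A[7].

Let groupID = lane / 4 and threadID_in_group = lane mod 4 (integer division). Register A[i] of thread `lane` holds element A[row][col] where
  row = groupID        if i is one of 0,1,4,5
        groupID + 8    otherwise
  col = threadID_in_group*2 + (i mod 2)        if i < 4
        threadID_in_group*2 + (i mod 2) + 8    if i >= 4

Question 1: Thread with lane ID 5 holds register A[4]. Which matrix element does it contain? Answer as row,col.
1,10

lane 5->5/4=1, 5 mod 4=1
i=4  r:1+0->1  c:2·1+0+8->10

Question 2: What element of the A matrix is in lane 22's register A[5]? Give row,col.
22: grp=5,tig=2
[5] (5+0,2*2+1+8) = (5,13)

5,13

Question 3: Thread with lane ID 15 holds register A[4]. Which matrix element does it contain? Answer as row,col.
3,14

15: grp=3,tig=3
[4] (3+0,3*2+0+8) = (3,14)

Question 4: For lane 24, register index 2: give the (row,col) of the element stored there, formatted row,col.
14,0

lane 24: gr=6 (24/4), th=0 (24%4)
i=2: r=6+8=14, c=0*2+0+0=0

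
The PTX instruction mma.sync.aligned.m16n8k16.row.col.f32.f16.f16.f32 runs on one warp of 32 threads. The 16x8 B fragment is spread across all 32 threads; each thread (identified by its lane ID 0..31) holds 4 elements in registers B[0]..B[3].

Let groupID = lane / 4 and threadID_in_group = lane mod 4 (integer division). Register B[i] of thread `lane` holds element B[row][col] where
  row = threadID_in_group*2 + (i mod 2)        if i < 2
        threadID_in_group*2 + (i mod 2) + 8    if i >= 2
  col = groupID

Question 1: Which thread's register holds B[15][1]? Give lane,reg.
c=1→G=1  r=15→rhi=1,T=3,p=1
L=1*4+3=7  i=1*2+1=3

7,3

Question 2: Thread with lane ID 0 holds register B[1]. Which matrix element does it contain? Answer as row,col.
1,0

L=0=>grp=0>>2=0, tig=0&3=0
[1]=>row 0·2+1+0=1  col grp=0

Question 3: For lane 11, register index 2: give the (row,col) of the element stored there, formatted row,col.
lane 11: G=2 (11/4), T=3 (11%4)
i=2: r=3*2+0+8=14, c=G=2

14,2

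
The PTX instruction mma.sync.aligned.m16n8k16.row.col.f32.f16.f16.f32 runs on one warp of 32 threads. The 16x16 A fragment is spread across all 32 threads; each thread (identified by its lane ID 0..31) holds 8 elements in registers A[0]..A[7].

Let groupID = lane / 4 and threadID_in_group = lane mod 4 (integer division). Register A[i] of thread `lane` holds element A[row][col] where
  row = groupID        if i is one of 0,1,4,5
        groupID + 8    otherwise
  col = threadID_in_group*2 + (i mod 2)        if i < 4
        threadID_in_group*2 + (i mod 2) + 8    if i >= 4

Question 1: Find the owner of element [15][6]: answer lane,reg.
31,2

r:15=>grp=7,rB=1  c:6=>cB=0,tig=3,lo=0
L=7*4+3=31  i=0*4+1*2+0=2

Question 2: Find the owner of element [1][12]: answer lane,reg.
6,4

r=1->g=1,rb=0  c=12->cb=1,t=2,b0=0
L=1*4+2=6  i=1*4+0*2+0=4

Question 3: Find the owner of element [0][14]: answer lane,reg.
3,4

r=0->g=0,rb=0  c=14->cb=1,t=3,b0=0
L=0*4+3=3  i=1*4+0*2+0=4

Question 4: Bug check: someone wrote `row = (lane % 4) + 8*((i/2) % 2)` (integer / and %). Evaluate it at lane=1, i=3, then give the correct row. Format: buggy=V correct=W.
buggy=9 correct=8

`(lane % 4) + 8*((i/2) % 2)`[1,3]=>9
1: grp=0,tig=1
[3] (0+8,1*2+1+0) = (8,3)
row: 9 vs 8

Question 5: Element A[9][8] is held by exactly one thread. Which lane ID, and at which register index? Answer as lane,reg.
r:9=>grp=1,rB=1  c:8=>cB=1,tig=0,lo=0
L=1*4+0=4  i=1*4+1*2+0=6

4,6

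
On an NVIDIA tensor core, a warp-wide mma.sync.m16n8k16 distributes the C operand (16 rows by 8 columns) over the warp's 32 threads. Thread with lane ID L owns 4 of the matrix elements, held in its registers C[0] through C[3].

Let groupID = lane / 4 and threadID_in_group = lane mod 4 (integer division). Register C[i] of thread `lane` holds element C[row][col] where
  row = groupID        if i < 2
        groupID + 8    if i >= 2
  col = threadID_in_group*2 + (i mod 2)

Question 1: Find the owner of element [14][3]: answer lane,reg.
25,3

r=14->g=6,rb=1  c=3->t=1,b0=1
L=6*4+1=25  i=1*2+1=3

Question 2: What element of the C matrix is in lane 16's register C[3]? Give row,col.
L=16=>grp=16>>2=4, tig=16&3=0
[3]=>row 4+8=12  col 0·2+1=1

12,1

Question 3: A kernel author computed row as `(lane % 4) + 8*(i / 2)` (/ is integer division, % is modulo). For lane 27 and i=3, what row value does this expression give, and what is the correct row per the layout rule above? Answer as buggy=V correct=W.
`(lane % 4) + 8*(i / 2)`[27,3]=>11
27: grp=6,tig=3
[3] (6+8,3*2+1) = (14,7)
row: 11 vs 14

buggy=11 correct=14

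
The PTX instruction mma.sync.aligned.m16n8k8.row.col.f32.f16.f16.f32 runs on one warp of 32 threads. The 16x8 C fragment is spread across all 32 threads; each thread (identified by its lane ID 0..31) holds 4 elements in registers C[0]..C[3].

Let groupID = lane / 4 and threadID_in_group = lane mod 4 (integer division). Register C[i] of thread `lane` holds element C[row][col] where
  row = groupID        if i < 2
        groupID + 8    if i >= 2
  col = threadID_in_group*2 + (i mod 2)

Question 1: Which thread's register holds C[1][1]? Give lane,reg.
4,1

r: 1->gid=1,r8=0  c: 1->tid=0,i&1=1
L=1*4+0=4  i=0*2+1=1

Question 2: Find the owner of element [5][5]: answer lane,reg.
r: 5->gid=5,r8=0  c: 5->tid=2,i&1=1
L=5*4+2=22  i=0*2+1=1

22,1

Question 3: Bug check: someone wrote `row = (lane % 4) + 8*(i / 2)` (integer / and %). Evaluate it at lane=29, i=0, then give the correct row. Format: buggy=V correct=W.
buggy=1 correct=7

`(lane % 4) + 8*(i / 2)`[29,0]->1
29: g=7,t=1
[0] (7+0,1*2+0) = (7,2)
row: 1 vs 7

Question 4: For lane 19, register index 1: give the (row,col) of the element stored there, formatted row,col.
4,7

L=19⇒gr=19>>2=4, th=19&3=3
[1]⇒row 4+0=4  col 3·2+1=7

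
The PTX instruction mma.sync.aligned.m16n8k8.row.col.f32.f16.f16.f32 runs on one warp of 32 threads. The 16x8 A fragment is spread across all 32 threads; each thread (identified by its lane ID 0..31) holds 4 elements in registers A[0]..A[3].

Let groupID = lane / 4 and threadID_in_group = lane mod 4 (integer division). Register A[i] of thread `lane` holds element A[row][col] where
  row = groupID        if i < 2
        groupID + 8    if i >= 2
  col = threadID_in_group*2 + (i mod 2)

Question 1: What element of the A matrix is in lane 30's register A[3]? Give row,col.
15,5

30: gr=7,th=2
[3] (7+8,2*2+1) = (15,5)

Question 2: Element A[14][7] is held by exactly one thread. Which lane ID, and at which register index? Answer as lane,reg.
r=14→G=6,rhi=1  c=7→T=3,p=1
L=6*4+3=27  i=1*2+1=3

27,3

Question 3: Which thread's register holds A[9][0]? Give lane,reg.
r=9->g=1,rb=1  c=0->t=0,b0=0
L=1*4+0=4  i=1*2+0=2

4,2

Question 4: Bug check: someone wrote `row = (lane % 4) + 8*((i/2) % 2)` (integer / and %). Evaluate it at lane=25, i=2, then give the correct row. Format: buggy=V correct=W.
`(lane % 4) + 8*((i/2) % 2)`[25,2]⇒9
lane 25⇒25/4=6, 25 mod 4=1
i=2  r:6+8⇒14  c:2·1+0⇒2
row: 9 vs 14

buggy=9 correct=14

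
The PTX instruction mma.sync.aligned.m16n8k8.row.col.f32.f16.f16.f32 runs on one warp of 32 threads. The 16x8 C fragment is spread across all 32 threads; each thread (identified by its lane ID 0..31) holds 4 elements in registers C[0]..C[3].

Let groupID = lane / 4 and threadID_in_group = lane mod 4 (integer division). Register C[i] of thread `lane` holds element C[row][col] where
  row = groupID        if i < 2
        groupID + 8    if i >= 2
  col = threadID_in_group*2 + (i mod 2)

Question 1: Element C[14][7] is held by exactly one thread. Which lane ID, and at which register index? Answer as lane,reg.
27,3

r: 14->gid=6,r8=1  c: 7->tid=3,i&1=1
L=6*4+3=27  i=1*2+1=3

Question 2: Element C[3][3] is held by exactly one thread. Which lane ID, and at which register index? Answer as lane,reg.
13,1

r=3→G=3,rhi=0  c=3→T=1,p=1
L=3*4+1=13  i=0*2+1=1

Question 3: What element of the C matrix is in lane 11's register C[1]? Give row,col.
2,7

L=11→G=11>>2=2, T=11&3=3
[1]→row 2+0=2  col 3·2+1=7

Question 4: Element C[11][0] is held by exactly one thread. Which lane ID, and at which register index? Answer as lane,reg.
12,2

r=11->g=3,rb=1  c=0->t=0,b0=0
L=3*4+0=12  i=1*2+0=2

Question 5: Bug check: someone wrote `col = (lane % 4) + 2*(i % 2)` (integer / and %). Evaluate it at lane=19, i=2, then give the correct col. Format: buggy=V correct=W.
buggy=3 correct=6

`(lane % 4) + 2*(i % 2)`[19,2]=>3
lane 19: grp=4 (19/4), tig=3 (19%4)
i=2: r=4+8=12, c=3*2+0=6
col: 3 vs 6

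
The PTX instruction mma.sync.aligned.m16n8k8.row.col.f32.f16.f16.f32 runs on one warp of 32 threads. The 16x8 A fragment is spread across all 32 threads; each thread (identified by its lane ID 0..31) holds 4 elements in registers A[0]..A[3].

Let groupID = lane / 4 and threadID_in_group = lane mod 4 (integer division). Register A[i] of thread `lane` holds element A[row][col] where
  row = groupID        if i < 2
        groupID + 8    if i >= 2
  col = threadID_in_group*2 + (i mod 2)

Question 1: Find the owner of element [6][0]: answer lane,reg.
24,0

r=6->g=6,rb=0  c=0->t=0,b0=0
L=6*4+0=24  i=0*2+0=0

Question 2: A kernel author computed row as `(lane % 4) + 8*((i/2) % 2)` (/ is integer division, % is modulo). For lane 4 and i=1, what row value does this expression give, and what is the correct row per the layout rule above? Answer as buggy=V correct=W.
`(lane % 4) + 8*((i/2) % 2)`[4,1]⇒0
lane 4⇒4/4=1, 4 mod 4=0
i=1  r:1+0⇒1  c:2·0+1⇒1
row: 0 vs 1

buggy=0 correct=1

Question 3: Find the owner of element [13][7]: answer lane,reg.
r=13->g=5,rb=1  c=7->t=3,b0=1
L=5*4+3=23  i=1*2+1=3

23,3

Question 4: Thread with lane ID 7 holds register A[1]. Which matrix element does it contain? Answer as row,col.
1,7

7: grp=1,tig=3
[1] (1+0,3*2+1) = (1,7)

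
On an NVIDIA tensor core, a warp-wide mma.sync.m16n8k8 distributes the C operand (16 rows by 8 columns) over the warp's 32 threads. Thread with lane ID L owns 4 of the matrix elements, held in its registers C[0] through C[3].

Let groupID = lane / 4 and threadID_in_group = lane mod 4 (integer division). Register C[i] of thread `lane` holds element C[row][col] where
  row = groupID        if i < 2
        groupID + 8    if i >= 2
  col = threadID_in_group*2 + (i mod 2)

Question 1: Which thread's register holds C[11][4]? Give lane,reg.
14,2

r=11⇒gr=3,Rb=1  c=4⇒th=2,odd=0
L=3*4+2=14  i=1*2+0=2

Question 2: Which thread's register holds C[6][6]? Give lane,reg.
27,0

r:6=>grp=6,rB=0  c:6=>tig=3,lo=0
L=6*4+3=27  i=0*2+0=0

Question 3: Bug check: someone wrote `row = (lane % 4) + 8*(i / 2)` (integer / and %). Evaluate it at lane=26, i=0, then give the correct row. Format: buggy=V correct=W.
`(lane % 4) + 8*(i / 2)`[26,0]⇒2
26: gr=6,th=2
[0] (6+0,2*2+0) = (6,4)
row: 2 vs 6

buggy=2 correct=6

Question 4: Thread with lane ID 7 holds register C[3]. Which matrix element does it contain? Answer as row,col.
7: gr=1,th=3
[3] (1+8,3*2+1) = (9,7)

9,7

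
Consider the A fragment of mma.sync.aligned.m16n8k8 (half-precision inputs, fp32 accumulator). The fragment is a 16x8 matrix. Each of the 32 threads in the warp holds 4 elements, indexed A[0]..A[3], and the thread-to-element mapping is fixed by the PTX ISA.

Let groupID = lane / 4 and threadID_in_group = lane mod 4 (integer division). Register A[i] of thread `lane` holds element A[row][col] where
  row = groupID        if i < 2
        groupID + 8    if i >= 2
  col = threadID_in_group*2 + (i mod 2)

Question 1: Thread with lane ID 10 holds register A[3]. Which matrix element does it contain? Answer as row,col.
10,5

L=10->g=10>>2=2, t=10&3=2
[3]->row 2+8=10  col 2·2+1=5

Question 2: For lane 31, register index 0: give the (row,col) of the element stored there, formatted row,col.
lane 31→31/4=7, 31 mod 4=3
i=0  r:7+0→7  c:2·3+0→6

7,6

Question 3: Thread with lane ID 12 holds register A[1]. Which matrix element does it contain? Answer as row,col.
lane 12: g=3 (12/4), t=0 (12%4)
i=1: r=3+0=3, c=0*2+1=1

3,1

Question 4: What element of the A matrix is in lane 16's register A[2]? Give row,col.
12,0

L=16=>grp=16>>2=4, tig=16&3=0
[2]=>row 4+8=12  col 0·2+0=0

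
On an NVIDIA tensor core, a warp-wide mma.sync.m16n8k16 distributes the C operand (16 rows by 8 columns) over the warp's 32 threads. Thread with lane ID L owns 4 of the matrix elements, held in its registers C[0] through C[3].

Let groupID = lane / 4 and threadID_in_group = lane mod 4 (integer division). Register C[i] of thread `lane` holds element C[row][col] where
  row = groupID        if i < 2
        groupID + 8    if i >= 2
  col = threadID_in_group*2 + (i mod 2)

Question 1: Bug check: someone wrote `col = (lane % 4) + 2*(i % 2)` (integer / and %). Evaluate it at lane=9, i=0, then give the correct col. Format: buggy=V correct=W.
`(lane % 4) + 2*(i % 2)`[9,0]->1
9: gid=2,tid=1
[0] (2+0,1*2+0) = (2,2)
col: 1 vs 2

buggy=1 correct=2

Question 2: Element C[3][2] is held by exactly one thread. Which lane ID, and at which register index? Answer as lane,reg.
r:3=>grp=3,rB=0  c:2=>tig=1,lo=0
L=3*4+1=13  i=0*2+0=0

13,0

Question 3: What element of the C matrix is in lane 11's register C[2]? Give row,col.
10,6

L=11⇒gr=11>>2=2, th=11&3=3
[2]⇒row 2+8=10  col 3·2+0=6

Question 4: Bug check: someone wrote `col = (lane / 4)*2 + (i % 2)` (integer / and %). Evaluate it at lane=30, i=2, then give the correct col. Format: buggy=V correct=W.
`(lane / 4)*2 + (i % 2)`[30,2]->14
lane 30->30/4=7, 30 mod 4=2
i=2  r:7+8->15  c:2·2+0->4
col: 14 vs 4

buggy=14 correct=4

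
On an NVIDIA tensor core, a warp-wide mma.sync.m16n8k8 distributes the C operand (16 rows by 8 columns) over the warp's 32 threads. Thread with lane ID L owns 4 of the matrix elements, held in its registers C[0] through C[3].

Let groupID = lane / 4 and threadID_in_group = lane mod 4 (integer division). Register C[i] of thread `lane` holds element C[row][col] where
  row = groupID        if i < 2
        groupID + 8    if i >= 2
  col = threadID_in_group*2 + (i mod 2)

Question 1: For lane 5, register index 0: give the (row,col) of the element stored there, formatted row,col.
lane 5->5/4=1, 5 mod 4=1
i=0  r:1+0->1  c:2·1+0->2

1,2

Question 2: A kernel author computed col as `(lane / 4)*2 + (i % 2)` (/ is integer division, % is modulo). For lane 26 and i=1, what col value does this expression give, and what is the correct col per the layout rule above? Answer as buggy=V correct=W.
`(lane / 4)*2 + (i % 2)`[26,1]=>13
L=26=>grp=26>>2=6, tig=26&3=2
[1]=>row 6+0=6  col 2·2+1=5
col: 13 vs 5

buggy=13 correct=5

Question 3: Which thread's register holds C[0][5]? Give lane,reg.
2,1

r:0=>grp=0,rB=0  c:5=>tig=2,lo=1
L=0*4+2=2  i=0*2+1=1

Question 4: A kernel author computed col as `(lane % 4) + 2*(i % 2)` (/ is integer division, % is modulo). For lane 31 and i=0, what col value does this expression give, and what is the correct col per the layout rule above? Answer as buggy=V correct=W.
buggy=3 correct=6

`(lane % 4) + 2*(i % 2)`[31,0]=>3
lane 31: grp=7 (31/4), tig=3 (31%4)
i=0: r=7+0=7, c=3*2+0=6
col: 3 vs 6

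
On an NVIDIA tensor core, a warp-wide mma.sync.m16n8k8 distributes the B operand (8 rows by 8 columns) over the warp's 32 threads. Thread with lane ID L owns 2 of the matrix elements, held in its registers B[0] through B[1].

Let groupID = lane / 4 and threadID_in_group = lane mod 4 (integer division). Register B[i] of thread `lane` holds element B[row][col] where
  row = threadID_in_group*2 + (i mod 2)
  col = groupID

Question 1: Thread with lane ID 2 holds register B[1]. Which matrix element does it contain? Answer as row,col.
5,0

lane 2⇒2/4=0, 2 mod 4=2
i=1  r:2·2+1⇒5  c:0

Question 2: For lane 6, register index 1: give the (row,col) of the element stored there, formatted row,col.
6: gr=1,th=2
[1] (2*2+1,1) = (5,1)

5,1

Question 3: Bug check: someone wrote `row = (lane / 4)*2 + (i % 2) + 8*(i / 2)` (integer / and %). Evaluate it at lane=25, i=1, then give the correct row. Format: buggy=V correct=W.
buggy=13 correct=3

`(lane / 4)*2 + (i % 2) + 8*(i / 2)`[25,1]=>13
L=25=>grp=25>>2=6, tig=25&3=1
[1]=>row 1·2+1=3  col grp=6
row: 13 vs 3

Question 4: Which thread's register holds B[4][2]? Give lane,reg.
c=2→G=2  r=4→T=2,p=0
L=2*4+2=10  i=0=0

10,0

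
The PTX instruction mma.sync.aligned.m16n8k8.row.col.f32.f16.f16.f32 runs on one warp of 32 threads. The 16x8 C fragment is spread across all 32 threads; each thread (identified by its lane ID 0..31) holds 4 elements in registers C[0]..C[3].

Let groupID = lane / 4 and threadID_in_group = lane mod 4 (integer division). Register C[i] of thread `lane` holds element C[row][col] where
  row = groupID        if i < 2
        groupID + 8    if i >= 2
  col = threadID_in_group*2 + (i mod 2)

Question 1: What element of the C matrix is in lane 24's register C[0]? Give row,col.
6,0

lane 24⇒24/4=6, 24 mod 4=0
i=0  r:6+0⇒6  c:2·0+0⇒0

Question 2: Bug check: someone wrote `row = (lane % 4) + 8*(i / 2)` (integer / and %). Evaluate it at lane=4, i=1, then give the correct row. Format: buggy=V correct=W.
`(lane % 4) + 8*(i / 2)`[4,1]=>0
lane 4=>4/4=1, 4 mod 4=0
i=1  r:1+0=>1  c:2·0+1=>1
row: 0 vs 1

buggy=0 correct=1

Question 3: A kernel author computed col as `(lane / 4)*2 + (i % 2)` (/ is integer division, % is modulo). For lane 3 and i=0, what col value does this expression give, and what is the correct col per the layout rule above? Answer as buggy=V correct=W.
buggy=0 correct=6

`(lane / 4)*2 + (i % 2)`[3,0]->0
lane 3->3/4=0, 3 mod 4=3
i=0  r:0+0->0  c:2·3+0->6
col: 0 vs 6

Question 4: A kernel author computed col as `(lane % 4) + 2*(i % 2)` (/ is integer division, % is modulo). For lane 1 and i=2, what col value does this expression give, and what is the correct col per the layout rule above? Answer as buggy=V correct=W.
`(lane % 4) + 2*(i % 2)`[1,2]=>1
lane 1=>1/4=0, 1 mod 4=1
i=2  r:0+8=>8  c:2·1+0=>2
col: 1 vs 2

buggy=1 correct=2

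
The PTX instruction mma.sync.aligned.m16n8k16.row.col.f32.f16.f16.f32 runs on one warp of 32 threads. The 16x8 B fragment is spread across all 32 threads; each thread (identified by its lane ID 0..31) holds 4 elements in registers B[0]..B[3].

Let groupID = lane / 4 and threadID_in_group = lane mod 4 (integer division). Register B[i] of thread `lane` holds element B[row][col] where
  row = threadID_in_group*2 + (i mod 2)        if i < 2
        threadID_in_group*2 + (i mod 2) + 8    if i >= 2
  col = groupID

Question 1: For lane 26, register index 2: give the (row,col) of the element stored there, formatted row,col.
L=26→G=26>>2=6, T=26&3=2
[2]→row 2·2+0+8=12  col G=6

12,6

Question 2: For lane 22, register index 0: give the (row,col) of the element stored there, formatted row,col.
4,5

lane 22: gr=5 (22/4), th=2 (22%4)
i=0: r=2*2+0+0=4, c=gr=5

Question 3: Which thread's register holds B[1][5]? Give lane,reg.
20,1

c:5=>grp=5  r:1=>rB=0,tig=0,lo=1
L=5*4+0=20  i=0*2+1=1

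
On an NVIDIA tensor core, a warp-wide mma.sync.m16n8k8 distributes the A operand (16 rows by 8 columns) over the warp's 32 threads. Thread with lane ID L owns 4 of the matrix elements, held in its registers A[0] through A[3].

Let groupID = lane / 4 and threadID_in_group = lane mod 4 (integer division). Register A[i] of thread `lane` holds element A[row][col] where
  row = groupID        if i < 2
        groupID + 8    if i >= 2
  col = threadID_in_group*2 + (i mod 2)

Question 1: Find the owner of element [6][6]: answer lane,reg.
r=6→G=6,rhi=0  c=6→T=3,p=0
L=6*4+3=27  i=0*2+0=0

27,0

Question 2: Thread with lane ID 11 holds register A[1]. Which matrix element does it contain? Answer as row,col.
11: G=2,T=3
[1] (2+0,3*2+1) = (2,7)

2,7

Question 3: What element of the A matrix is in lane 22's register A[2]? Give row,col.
L=22⇒gr=22>>2=5, th=22&3=2
[2]⇒row 5+8=13  col 2·2+0=4

13,4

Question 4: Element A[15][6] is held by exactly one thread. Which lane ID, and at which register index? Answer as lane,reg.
r: 15->gid=7,r8=1  c: 6->tid=3,i&1=0
L=7*4+3=31  i=1*2+0=2

31,2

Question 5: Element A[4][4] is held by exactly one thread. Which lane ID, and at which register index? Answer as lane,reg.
r:4=>grp=4,rB=0  c:4=>tig=2,lo=0
L=4*4+2=18  i=0*2+0=0

18,0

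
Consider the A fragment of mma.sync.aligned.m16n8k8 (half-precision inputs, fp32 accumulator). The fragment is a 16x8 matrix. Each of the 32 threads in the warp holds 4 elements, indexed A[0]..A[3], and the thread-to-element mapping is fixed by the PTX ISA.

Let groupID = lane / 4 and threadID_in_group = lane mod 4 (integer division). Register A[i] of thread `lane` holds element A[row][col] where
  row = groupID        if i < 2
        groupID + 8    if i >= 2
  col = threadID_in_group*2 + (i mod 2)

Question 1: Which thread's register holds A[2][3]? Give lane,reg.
9,1

r:2=>grp=2,rB=0  c:3=>tig=1,lo=1
L=2*4+1=9  i=0*2+1=1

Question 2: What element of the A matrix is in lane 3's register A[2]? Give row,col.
L=3->g=3>>2=0, t=3&3=3
[2]->row 0+8=8  col 3·2+0=6

8,6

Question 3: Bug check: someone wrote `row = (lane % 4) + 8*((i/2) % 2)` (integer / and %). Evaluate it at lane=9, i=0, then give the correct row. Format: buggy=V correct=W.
buggy=1 correct=2

`(lane % 4) + 8*((i/2) % 2)`[9,0]→1
lane 9: G=2 (9/4), T=1 (9%4)
i=0: r=2+0=2, c=1*2+0=2
row: 1 vs 2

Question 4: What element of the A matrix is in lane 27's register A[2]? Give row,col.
lane 27: G=6 (27/4), T=3 (27%4)
i=2: r=6+8=14, c=3*2+0=6

14,6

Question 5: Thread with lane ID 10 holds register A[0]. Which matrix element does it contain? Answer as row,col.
10: grp=2,tig=2
[0] (2+0,2*2+0) = (2,4)

2,4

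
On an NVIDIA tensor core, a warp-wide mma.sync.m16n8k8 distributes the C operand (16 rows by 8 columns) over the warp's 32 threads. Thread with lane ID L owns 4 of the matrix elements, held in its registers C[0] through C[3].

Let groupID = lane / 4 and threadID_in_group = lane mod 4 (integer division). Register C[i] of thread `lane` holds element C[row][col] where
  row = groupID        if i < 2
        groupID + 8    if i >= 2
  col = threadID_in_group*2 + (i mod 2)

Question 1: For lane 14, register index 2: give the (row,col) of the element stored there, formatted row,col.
lane 14: G=3 (14/4), T=2 (14%4)
i=2: r=3+8=11, c=2*2+0=4

11,4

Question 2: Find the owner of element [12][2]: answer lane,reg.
r=12⇒gr=4,Rb=1  c=2⇒th=1,odd=0
L=4*4+1=17  i=1*2+0=2

17,2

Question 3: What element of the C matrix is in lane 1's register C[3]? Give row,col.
8,3

lane 1->1/4=0, 1 mod 4=1
i=3  r:0+8->8  c:2·1+1->3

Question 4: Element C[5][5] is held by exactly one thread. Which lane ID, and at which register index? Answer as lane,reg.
r=5⇒gr=5,Rb=0  c=5⇒th=2,odd=1
L=5*4+2=22  i=0*2+1=1

22,1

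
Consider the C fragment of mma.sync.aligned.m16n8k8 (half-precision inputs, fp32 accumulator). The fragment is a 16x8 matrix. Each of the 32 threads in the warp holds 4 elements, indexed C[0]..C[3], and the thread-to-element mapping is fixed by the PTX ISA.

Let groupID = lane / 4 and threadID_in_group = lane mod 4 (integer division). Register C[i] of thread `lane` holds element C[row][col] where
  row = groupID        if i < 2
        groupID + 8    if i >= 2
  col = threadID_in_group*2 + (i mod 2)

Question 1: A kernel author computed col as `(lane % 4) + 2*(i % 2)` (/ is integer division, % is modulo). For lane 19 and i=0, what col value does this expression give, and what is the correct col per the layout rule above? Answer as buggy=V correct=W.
`(lane % 4) + 2*(i % 2)`[19,0]=>3
L=19=>grp=19>>2=4, tig=19&3=3
[0]=>row 4+0=4  col 3·2+0=6
col: 3 vs 6

buggy=3 correct=6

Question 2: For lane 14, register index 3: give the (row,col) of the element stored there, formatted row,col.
11,5

14: gr=3,th=2
[3] (3+8,2*2+1) = (11,5)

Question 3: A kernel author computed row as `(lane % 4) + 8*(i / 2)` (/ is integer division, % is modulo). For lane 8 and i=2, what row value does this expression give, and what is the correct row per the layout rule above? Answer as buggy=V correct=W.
buggy=8 correct=10

`(lane % 4) + 8*(i / 2)`[8,2]=>8
lane 8: grp=2 (8/4), tig=0 (8%4)
i=2: r=2+8=10, c=0*2+0=0
row: 8 vs 10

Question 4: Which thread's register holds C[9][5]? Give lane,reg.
6,3

r:9=>grp=1,rB=1  c:5=>tig=2,lo=1
L=1*4+2=6  i=1*2+1=3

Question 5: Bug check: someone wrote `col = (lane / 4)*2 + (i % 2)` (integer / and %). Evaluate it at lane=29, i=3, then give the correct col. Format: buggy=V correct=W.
buggy=15 correct=3

`(lane / 4)*2 + (i % 2)`[29,3]⇒15
L=29⇒gr=29>>2=7, th=29&3=1
[3]⇒row 7+8=15  col 1·2+1=3
col: 15 vs 3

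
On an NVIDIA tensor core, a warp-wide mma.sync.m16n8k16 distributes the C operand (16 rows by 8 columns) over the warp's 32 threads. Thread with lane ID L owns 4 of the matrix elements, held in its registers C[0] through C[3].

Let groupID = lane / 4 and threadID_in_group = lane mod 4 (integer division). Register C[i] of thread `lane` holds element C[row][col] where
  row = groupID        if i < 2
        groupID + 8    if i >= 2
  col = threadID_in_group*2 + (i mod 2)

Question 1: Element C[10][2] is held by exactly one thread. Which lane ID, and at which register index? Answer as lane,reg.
r=10->g=2,rb=1  c=2->t=1,b0=0
L=2*4+1=9  i=1*2+0=2

9,2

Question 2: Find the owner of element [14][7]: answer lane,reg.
27,3

r:14=>grp=6,rB=1  c:7=>tig=3,lo=1
L=6*4+3=27  i=1*2+1=3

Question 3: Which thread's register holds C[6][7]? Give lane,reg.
27,1

r=6⇒gr=6,Rb=0  c=7⇒th=3,odd=1
L=6*4+3=27  i=0*2+1=1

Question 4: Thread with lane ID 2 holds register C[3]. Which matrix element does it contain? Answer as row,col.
lane 2: grp=0 (2/4), tig=2 (2%4)
i=3: r=0+8=8, c=2*2+1=5

8,5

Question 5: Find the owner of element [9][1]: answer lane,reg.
r:9=>grp=1,rB=1  c:1=>tig=0,lo=1
L=1*4+0=4  i=1*2+1=3

4,3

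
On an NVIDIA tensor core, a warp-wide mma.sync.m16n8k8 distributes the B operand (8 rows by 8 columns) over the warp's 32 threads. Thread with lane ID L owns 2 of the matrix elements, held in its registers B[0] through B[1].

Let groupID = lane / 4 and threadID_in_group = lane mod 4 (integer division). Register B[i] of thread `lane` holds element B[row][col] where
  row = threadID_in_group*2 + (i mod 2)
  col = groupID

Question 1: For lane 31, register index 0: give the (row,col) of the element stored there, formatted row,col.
6,7

lane 31: G=7 (31/4), T=3 (31%4)
i=0: r=3*2+0=6, c=G=7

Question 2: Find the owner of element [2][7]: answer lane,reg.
c=7⇒gr=7  r=2⇒th=1,odd=0
L=7*4+1=29  i=0=0

29,0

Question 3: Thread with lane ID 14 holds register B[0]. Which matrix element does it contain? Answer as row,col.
4,3

lane 14→14/4=3, 14 mod 4=2
i=0  r:2·2+0→4  c:3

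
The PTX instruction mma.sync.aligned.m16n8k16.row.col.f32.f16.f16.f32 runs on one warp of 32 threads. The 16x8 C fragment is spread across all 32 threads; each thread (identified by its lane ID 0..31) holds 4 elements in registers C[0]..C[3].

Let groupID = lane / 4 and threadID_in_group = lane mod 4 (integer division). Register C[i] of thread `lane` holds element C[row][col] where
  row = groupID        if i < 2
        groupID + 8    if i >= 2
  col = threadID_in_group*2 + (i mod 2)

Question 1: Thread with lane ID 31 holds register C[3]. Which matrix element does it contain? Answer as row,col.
L=31→G=31>>2=7, T=31&3=3
[3]→row 7+8=15  col 3·2+1=7

15,7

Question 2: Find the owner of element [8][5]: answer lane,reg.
r=8⇒gr=0,Rb=1  c=5⇒th=2,odd=1
L=0*4+2=2  i=1*2+1=3

2,3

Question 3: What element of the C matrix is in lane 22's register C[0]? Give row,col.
5,4

L=22⇒gr=22>>2=5, th=22&3=2
[0]⇒row 5+0=5  col 2·2+0=4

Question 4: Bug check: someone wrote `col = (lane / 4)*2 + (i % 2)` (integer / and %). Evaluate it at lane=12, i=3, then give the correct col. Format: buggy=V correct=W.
`(lane / 4)*2 + (i % 2)`[12,3]=>7
12: grp=3,tig=0
[3] (3+8,0*2+1) = (11,1)
col: 7 vs 1

buggy=7 correct=1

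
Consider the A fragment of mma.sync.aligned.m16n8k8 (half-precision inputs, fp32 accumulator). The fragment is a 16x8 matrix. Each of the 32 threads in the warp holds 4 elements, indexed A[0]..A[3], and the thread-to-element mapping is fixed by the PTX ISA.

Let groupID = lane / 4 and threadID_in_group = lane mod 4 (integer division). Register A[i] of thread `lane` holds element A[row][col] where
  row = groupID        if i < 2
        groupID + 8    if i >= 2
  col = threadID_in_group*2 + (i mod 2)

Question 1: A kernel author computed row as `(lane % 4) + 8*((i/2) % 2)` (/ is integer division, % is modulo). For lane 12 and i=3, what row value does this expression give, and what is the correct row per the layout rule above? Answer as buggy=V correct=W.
buggy=8 correct=11

`(lane % 4) + 8*((i/2) % 2)`[12,3]->8
lane 12: g=3 (12/4), t=0 (12%4)
i=3: r=3+8=11, c=0*2+1=1
row: 8 vs 11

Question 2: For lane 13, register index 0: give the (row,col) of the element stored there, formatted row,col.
3,2

L=13=>grp=13>>2=3, tig=13&3=1
[0]=>row 3+0=3  col 1·2+0=2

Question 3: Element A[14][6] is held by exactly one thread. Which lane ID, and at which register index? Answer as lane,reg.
r=14⇒gr=6,Rb=1  c=6⇒th=3,odd=0
L=6*4+3=27  i=1*2+0=2

27,2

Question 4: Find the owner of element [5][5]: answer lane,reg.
r:5=>grp=5,rB=0  c:5=>tig=2,lo=1
L=5*4+2=22  i=0*2+1=1

22,1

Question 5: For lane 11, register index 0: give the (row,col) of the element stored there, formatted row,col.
2,6

L=11->g=11>>2=2, t=11&3=3
[0]->row 2+0=2  col 3·2+0=6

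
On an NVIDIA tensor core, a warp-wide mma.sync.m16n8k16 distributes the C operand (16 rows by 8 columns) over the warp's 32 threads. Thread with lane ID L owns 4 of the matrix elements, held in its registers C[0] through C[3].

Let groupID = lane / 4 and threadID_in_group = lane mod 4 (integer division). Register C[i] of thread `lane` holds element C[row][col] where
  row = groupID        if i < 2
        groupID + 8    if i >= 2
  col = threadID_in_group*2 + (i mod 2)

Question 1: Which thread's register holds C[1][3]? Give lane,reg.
5,1

r=1→G=1,rhi=0  c=3→T=1,p=1
L=1*4+1=5  i=0*2+1=1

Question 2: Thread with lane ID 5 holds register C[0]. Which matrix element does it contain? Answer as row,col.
L=5->gid=5>>2=1, tid=5&3=1
[0]->row 1+0=1  col 1·2+0=2

1,2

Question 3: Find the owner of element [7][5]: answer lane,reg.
30,1

r=7→G=7,rhi=0  c=5→T=2,p=1
L=7*4+2=30  i=0*2+1=1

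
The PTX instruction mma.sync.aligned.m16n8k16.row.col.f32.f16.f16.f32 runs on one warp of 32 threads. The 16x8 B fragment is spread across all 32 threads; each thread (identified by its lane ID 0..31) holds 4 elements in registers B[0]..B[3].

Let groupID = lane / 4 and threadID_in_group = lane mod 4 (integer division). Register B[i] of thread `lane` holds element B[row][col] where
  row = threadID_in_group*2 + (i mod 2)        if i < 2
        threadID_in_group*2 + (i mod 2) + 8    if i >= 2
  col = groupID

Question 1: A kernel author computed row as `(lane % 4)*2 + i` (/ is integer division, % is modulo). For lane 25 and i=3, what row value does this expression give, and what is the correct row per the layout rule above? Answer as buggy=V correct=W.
`(lane % 4)*2 + i`[25,3]=>5
L=25=>grp=25>>2=6, tig=25&3=1
[3]=>row 1·2+1+8=11  col grp=6
row: 5 vs 11

buggy=5 correct=11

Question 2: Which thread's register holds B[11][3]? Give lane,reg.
13,3

c=3->g=3  r=11->rb=1,t=1,b0=1
L=3*4+1=13  i=1*2+1=3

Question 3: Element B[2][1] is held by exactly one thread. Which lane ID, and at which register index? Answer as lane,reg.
5,0

c=1⇒gr=1  r=2⇒Rb=0,th=1,odd=0
L=1*4+1=5  i=0*2+0=0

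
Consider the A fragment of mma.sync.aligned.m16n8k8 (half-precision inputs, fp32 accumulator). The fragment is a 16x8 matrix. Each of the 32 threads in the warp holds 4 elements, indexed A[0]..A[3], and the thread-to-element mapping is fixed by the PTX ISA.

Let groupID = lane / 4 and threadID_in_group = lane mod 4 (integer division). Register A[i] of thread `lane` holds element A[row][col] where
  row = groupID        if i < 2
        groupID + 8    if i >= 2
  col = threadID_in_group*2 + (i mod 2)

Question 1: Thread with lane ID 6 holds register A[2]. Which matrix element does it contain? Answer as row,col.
6: gr=1,th=2
[2] (1+8,2*2+0) = (9,4)

9,4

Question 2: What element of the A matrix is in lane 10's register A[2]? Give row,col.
10,4

lane 10->10/4=2, 10 mod 4=2
i=2  r:2+8->10  c:2·2+0->4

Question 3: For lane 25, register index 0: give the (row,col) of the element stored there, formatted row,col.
25: grp=6,tig=1
[0] (6+0,1*2+0) = (6,2)

6,2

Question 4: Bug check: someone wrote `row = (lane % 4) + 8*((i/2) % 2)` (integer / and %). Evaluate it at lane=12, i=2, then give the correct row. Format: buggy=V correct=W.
buggy=8 correct=11

`(lane % 4) + 8*((i/2) % 2)`[12,2]->8
12: g=3,t=0
[2] (3+8,0*2+0) = (11,0)
row: 8 vs 11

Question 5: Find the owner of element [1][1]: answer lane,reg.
4,1

r=1->g=1,rb=0  c=1->t=0,b0=1
L=1*4+0=4  i=0*2+1=1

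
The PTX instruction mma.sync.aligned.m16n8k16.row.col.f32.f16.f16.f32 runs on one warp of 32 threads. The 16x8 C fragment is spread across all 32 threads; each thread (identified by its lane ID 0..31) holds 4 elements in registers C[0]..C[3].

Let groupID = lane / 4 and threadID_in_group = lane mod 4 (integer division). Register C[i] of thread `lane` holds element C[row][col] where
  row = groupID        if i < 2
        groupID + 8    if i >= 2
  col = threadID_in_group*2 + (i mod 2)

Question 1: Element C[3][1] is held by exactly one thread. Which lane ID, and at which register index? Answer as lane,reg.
12,1

r=3→G=3,rhi=0  c=1→T=0,p=1
L=3*4+0=12  i=0*2+1=1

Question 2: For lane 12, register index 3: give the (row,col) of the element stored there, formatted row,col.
lane 12→12/4=3, 12 mod 4=0
i=3  r:3+8→11  c:2·0+1→1

11,1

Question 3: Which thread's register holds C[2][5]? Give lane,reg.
r=2->g=2,rb=0  c=5->t=2,b0=1
L=2*4+2=10  i=0*2+1=1

10,1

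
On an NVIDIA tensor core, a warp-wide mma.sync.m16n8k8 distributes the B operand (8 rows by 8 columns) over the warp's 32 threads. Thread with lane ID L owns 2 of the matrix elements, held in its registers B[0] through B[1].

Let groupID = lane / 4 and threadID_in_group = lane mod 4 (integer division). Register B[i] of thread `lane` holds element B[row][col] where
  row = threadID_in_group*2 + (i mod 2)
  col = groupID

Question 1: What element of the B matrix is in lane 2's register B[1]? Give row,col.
5,0

2: g=0,t=2
[1] (2*2+1,0) = (5,0)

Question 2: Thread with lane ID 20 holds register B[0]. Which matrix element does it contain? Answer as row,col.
lane 20: gr=5 (20/4), th=0 (20%4)
i=0: r=0*2+0=0, c=gr=5

0,5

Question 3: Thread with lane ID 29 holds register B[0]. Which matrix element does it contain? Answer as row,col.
2,7

lane 29: gr=7 (29/4), th=1 (29%4)
i=0: r=1*2+0=2, c=gr=7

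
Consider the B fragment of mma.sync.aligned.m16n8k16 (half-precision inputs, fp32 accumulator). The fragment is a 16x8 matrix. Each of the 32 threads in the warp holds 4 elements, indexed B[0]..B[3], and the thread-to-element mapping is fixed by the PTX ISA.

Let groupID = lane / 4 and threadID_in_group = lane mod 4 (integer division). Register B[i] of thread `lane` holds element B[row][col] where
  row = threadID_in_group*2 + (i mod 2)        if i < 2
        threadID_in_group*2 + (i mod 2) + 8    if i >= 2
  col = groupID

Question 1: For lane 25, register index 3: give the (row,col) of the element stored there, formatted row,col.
lane 25=>25/4=6, 25 mod 4=1
i=3  r:2·1+1+8=>11  c:6

11,6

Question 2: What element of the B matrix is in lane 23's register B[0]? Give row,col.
lane 23: gr=5 (23/4), th=3 (23%4)
i=0: r=3*2+0+0=6, c=gr=5

6,5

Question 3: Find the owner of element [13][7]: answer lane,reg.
c=7⇒gr=7  r=13⇒Rb=1,th=2,odd=1
L=7*4+2=30  i=1*2+1=3

30,3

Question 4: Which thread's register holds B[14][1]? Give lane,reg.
7,2

c: 1->gid=1  r: 14->r8=1,tid=3,i&1=0
L=1*4+3=7  i=1*2+0=2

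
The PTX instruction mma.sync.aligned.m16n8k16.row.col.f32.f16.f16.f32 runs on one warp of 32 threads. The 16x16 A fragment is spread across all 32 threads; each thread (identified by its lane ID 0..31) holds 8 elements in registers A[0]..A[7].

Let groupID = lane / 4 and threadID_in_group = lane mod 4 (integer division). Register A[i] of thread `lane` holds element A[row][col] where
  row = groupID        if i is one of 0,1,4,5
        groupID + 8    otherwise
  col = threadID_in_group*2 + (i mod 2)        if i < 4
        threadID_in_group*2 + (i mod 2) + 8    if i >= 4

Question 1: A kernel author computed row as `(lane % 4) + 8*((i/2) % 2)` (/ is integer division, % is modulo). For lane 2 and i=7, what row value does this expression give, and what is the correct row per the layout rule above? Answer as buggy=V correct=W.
buggy=10 correct=8

`(lane % 4) + 8*((i/2) % 2)`[2,7]->10
lane 2: gid=0 (2/4), tid=2 (2%4)
i=7: r=0+8=8, c=2*2+1+8=13
row: 10 vs 8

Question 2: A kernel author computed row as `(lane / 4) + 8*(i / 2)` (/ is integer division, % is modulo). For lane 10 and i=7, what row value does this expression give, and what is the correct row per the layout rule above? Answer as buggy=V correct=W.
`(lane / 4) + 8*(i / 2)`[10,7]⇒26
L=10⇒gr=10>>2=2, th=10&3=2
[7]⇒row 2+8=10  col 2·2+1+8=13
row: 26 vs 10

buggy=26 correct=10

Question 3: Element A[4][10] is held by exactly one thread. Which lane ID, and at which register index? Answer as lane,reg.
17,4

r:4=>grp=4,rB=0  c:10=>cB=1,tig=1,lo=0
L=4*4+1=17  i=1*4+0*2+0=4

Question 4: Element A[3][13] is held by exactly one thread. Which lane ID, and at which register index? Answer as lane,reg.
14,5

r=3⇒gr=3,Rb=0  c=13⇒Cb=1,th=2,odd=1
L=3*4+2=14  i=1*4+0*2+1=5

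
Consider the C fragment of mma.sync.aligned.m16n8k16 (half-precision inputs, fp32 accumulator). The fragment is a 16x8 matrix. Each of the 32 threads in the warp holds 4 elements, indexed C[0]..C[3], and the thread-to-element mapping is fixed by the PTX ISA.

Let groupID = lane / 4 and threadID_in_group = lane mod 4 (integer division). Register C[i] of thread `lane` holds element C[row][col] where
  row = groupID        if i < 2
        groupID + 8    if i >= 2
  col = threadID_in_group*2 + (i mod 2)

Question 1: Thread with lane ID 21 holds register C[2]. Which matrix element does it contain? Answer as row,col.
13,2

21: G=5,T=1
[2] (5+8,1*2+0) = (13,2)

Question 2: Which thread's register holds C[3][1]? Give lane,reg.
r=3⇒gr=3,Rb=0  c=1⇒th=0,odd=1
L=3*4+0=12  i=0*2+1=1

12,1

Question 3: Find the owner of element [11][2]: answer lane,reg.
13,2

r=11⇒gr=3,Rb=1  c=2⇒th=1,odd=0
L=3*4+1=13  i=1*2+0=2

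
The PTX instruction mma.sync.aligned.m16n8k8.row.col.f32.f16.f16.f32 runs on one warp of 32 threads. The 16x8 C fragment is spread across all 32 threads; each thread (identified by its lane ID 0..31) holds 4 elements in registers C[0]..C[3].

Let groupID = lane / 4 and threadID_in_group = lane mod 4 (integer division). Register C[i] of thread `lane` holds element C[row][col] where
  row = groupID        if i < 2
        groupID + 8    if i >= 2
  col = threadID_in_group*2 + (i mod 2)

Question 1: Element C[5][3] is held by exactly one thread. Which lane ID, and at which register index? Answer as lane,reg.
r=5⇒gr=5,Rb=0  c=3⇒th=1,odd=1
L=5*4+1=21  i=0*2+1=1

21,1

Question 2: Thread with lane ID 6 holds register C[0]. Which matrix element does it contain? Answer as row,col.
L=6=>grp=6>>2=1, tig=6&3=2
[0]=>row 1+0=1  col 2·2+0=4

1,4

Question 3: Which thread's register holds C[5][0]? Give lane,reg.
r:5=>grp=5,rB=0  c:0=>tig=0,lo=0
L=5*4+0=20  i=0*2+0=0

20,0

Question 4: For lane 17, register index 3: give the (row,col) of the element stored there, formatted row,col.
lane 17->17/4=4, 17 mod 4=1
i=3  r:4+8->12  c:2·1+1->3

12,3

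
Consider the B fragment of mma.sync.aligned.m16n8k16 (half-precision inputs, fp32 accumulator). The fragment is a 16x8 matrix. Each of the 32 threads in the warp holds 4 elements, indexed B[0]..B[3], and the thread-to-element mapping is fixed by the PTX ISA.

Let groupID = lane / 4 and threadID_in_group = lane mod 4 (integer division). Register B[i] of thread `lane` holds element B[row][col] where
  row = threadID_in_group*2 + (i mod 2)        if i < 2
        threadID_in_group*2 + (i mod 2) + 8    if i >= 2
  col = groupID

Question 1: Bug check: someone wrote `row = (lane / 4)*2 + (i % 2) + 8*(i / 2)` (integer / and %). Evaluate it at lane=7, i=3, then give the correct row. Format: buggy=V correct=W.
`(lane / 4)*2 + (i % 2) + 8*(i / 2)`[7,3]→11
7: G=1,T=3
[3] (3*2+1+8,1) = (15,1)
row: 11 vs 15

buggy=11 correct=15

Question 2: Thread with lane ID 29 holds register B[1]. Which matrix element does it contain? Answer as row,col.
L=29→G=29>>2=7, T=29&3=1
[1]→row 1·2+1+0=3  col G=7

3,7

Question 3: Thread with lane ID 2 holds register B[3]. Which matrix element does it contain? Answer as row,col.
lane 2: G=0 (2/4), T=2 (2%4)
i=3: r=2*2+1+8=13, c=G=0

13,0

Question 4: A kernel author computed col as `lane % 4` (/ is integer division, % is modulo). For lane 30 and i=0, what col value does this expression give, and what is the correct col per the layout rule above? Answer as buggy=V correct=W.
buggy=2 correct=7

`lane % 4`[30,0]->2
lane 30: gid=7 (30/4), tid=2 (30%4)
i=0: r=2*2+0+0=4, c=gid=7
col: 2 vs 7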